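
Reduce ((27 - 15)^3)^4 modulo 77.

1

27 - 15 = 12
(12)^3 ≡ 34 (mod 77)
(34)^4 ≡ 1 (mod 77)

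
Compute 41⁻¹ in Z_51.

Apply the Euclidean algorithm and back-substitute:
51 = 1·41 + 10
41 = 4·10 + 1
10 = 10·1 + 0
gcd(41, 51) = 1, so the inverse exists.
Back-substitute for 1:
1 = 1·41 − 4·10
  = −4·51 + 5·41
So 41⁻¹ ≡ 5 (mod 51).

5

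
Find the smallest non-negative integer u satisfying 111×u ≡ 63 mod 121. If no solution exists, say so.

30

gcd(111, 121) = 1, so a unique solution mod 121 exists.
111⁻¹ ≡ 12 (mod 121).
u ≡ 12×63 ≡ 30 (mod 121).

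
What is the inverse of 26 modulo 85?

36

85 = 3·26 + 7
26 = 3·7 + 5
7 = 1·5 + 2
5 = 2·2 + 1
2 = 2·1 + 0
gcd(26, 85) = 1, so the inverse exists.
Bézout: 1 = −11·85 + 36·26.
So 26⁻¹ ≡ 36 (mod 85).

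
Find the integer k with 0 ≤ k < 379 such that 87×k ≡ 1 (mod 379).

By the extended Euclidean algorithm:
379 = 4·87 + 31
87 = 2·31 + 25
31 = 1·25 + 6
25 = 4·6 + 1
6 = 6·1 + 0
gcd(87, 379) = 1, so the inverse exists.
Bézout: 1 = −14·379 + 61·87.
So 87⁻¹ ≡ 61 (mod 379).

61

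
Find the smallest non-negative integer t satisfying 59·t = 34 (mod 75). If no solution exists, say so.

gcd(59, 75) = 1, so a unique solution mod 75 exists.
59⁻¹ ≡ 14 (mod 75).
t ≡ 14·34 ≡ 26 (mod 75).

26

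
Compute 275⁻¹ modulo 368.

91

Apply the Euclidean algorithm and back-substitute:
368 = 1·275 + 93
275 = 2·93 + 89
93 = 1·89 + 4
89 = 22·4 + 1
4 = 4·1 + 0
gcd(275, 368) = 1, so the inverse exists.
Back-substitute for 1:
1 = 1·89 − 22·4
  = −22·93 + 23·89
  = 23·275 − 68·93
  = −68·368 + 91·275
So 275⁻¹ ≡ 91 (mod 368).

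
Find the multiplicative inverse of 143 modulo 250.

7

Apply the Euclidean algorithm and back-substitute:
250 = 1·143 + 107
143 = 1·107 + 36
107 = 2·36 + 35
36 = 1·35 + 1
35 = 35·1 + 0
gcd(143, 250) = 1, so the inverse exists.
Back-substitute for 1:
1 = 1·36 − 1·35
  = −1·107 + 3·36
  = 3·143 − 4·107
  = −4·250 + 7·143
So 143⁻¹ ≡ 7 (mod 250).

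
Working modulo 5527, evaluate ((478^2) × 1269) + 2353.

(478)^2 ≡ 1877 (mod 5527)
1877 × 1269 = 2381913 ≡ 5303 (mod 5527)
5303 + 2353 = 7656 ≡ 2129 (mod 5527)

2129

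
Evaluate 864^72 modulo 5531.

3072

Using repeated squaring:
864^1 ≡ 864 (mod 5531)
864^2 ≡ 864^2 = 746496 ≡ 5342 (mod 5531)
864^4 ≡ 5342^2 = 28536964 ≡ 2535 (mod 5531)
864^8 ≡ 2535^2 = 6426225 ≡ 4734 (mod 5531)
864^16 ≡ 4734^2 = 22410756 ≡ 4675 (mod 5531)
864^32 ≡ 4675^2 = 21855625 ≡ 2644 (mod 5531)
864^64 ≡ 2644^2 = 6990736 ≡ 5083 (mod 5531)
864^72 = 864^64 × 864^8 ≡ 5083 × 4734 (mod 5531).
5083 × 4734 = 24062922 ≡ 3072 (mod 5531).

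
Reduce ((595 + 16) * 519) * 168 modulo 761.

507

595 + 16 = 611
611 * 519 = 317109 ≡ 533 (mod 761)
533 * 168 = 89544 ≡ 507 (mod 761)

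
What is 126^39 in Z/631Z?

Compute successive squares:
126^1 ≡ 126 (mod 631)
126^2 ≡ 126^2 = 15876 ≡ 101 (mod 631)
126^4 ≡ 101^2 = 10201 ≡ 105 (mod 631)
126^8 ≡ 105^2 = 11025 ≡ 298 (mod 631)
126^16 ≡ 298^2 = 88804 ≡ 464 (mod 631)
126^32 ≡ 464^2 = 215296 ≡ 125 (mod 631)
126^39 = 126^32 · 126^4 · 126^2 · 126^1 ≡ 125 · 105 · 101 · 126 (mod 631).
Accumulate the product:
125 · 105 = 13125 ≡ 505
505 · 101 = 51005 ≡ 525
525 · 126 = 66150 ≡ 526

526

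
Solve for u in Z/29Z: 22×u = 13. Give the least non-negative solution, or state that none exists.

23

gcd(22, 29) = 1, so a unique solution mod 29 exists.
22⁻¹ ≡ 4 (mod 29).
u ≡ 4×13 ≡ 23 (mod 29).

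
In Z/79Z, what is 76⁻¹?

Run the extended Euclidean algorithm:
79 = 1×76 + 3
76 = 25×3 + 1
3 = 3×1 + 0
gcd(76, 79) = 1, so the inverse exists.
Back-substitute for 1:
1 = 1×76 − 25×3
  = −25×79 + 26×76
So 76⁻¹ ≡ 26 (mod 79).

26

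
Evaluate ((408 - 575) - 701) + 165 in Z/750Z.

408 - 575 = -167 ≡ 583 (mod 750)
583 - 701 = -118 ≡ 632 (mod 750)
632 + 165 = 797 ≡ 47 (mod 750)

47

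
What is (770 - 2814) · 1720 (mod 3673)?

3054

770 - 2814 = -2044 ≡ 1629 (mod 3673)
1629 · 1720 = 2801880 ≡ 3054 (mod 3673)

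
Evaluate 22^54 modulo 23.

22^1 ≡ 22 (mod 23)
22^2 ≡ 22^2 = 484 ≡ 1 (mod 23)
22^4 ≡ 1^2 = 1 (mod 23)
22^8 ≡ 1^2 = 1 (mod 23)
22^16 ≡ 1^2 = 1 (mod 23)
22^32 ≡ 1^2 = 1 (mod 23)
22^54 = 22^32 * 22^16 * 22^4 * 22^2 ≡ 1 * 1 * 1 * 1 (mod 23).
Accumulate the product:
1 * 1 = 1
1 * 1 = 1
1 * 1 = 1

1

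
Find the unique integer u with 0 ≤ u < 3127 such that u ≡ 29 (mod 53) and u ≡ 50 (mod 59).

53⁻¹ mod 59: 53×49 ≡ 1 (mod 59), so 53⁻¹ ≡ 49.
u = 29 + 53×((50 − 29)×49 mod 59) = 29 + 53×26 = 1407.

1407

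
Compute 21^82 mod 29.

5

82 in binary is 1010010, i.e. 82 = 64 + 16 + 2.
21^1 ≡ 21 (mod 29)
21^2 ≡ 21^2 = 441 ≡ 6 (mod 29)
21^4 ≡ 6^2 = 36 ≡ 7 (mod 29)
21^8 ≡ 7^2 = 49 ≡ 20 (mod 29)
21^16 ≡ 20^2 = 400 ≡ 23 (mod 29)
21^32 ≡ 23^2 = 529 ≡ 7 (mod 29)
21^64 ≡ 7^2 = 49 ≡ 20 (mod 29)
21^82 = 21^64 × 21^16 × 21^2 ≡ 20 × 23 × 6 (mod 29).
Accumulate the product:
20 × 23 = 460 ≡ 25
25 × 6 = 150 ≡ 5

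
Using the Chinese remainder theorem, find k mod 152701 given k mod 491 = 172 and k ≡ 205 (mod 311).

150418

491⁻¹ mod 311: 491·292 ≡ 1 (mod 311), so 491⁻¹ ≡ 292.
k = 172 + 491·((205 − 172)·292 mod 311) = 172 + 491·306 = 150418.
Check: 150418 mod 491 = 172, 150418 mod 311 = 205. ✓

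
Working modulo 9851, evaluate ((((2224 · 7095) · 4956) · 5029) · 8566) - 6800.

6434

2224 · 7095 = 15779280 ≡ 7829 (mod 9851)
7829 · 4956 = 38800524 ≡ 7286 (mod 9851)
7286 · 5029 = 36641294 ≡ 5425 (mod 9851)
5425 · 8566 = 46470550 ≡ 3383 (mod 9851)
3383 - 6800 = -3417 ≡ 6434 (mod 9851)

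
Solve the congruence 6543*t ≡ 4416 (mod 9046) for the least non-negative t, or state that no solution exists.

1274

gcd(6543, 9046) = 1, so a unique solution mod 9046 exists.
6543⁻¹ ≡ 2313 (mod 9046).
t ≡ 2313*4416 ≡ 1274 (mod 9046).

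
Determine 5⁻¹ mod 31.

25

31 = 6·5 + 1
5 = 5·1 + 0
gcd(5, 31) = 1, so the inverse exists.
Back-substitute for 1:
1 = 1·31 − 6·5
So 5⁻¹ ≡ −6 ≡ 25 (mod 31).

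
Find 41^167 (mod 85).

46

167 in binary is 10100111, i.e. 167 = 128 + 32 + 4 + 2 + 1.
41^1 ≡ 41 (mod 85)
41^2 ≡ 41^2 = 1681 ≡ 66 (mod 85)
41^4 ≡ 66^2 = 4356 ≡ 21 (mod 85)
41^8 ≡ 21^2 = 441 ≡ 16 (mod 85)
41^16 ≡ 16^2 = 256 ≡ 1 (mod 85)
41^32 ≡ 1^2 = 1 (mod 85)
41^64 ≡ 1^2 = 1 (mod 85)
41^128 ≡ 1^2 = 1 (mod 85)
41^167 = 41^128 × 41^32 × 41^4 × 41^2 × 41^1 ≡ 1 × 1 × 21 × 66 × 41 (mod 85).
Accumulate the product:
1 × 1 = 1
1 × 21 = 21
21 × 66 = 1386 ≡ 26
26 × 41 = 1066 ≡ 46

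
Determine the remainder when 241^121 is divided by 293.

128

Compute successive squares:
241^1 ≡ 241 (mod 293)
241^2 ≡ 241^2 = 58081 ≡ 67 (mod 293)
241^4 ≡ 67^2 = 4489 ≡ 94 (mod 293)
241^8 ≡ 94^2 = 8836 ≡ 46 (mod 293)
241^16 ≡ 46^2 = 2116 ≡ 65 (mod 293)
241^32 ≡ 65^2 = 4225 ≡ 123 (mod 293)
241^64 ≡ 123^2 = 15129 ≡ 186 (mod 293)
241^121 = 241^64 × 241^32 × 241^16 × 241^8 × 241^1 ≡ 186 × 123 × 65 × 46 × 241 (mod 293).
Accumulate the product:
186 × 123 = 22878 ≡ 24
24 × 65 = 1560 ≡ 95
95 × 46 = 4370 ≡ 268
268 × 241 = 64588 ≡ 128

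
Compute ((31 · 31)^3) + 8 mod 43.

31 · 31 = 961 ≡ 15 (mod 43)
(15)^3 ≡ 21 (mod 43)
21 + 8 = 29

29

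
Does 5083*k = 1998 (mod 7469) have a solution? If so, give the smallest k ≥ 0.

gcd(5083, 7469) = 1, so a unique solution mod 7469 exists.
5083⁻¹ ≡ 4467 (mod 7469).
k ≡ 4467*1998 ≡ 7080 (mod 7469).

7080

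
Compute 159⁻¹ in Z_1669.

Run the extended Euclidean algorithm:
1669 = 10×159 + 79
159 = 2×79 + 1
79 = 79×1 + 0
gcd(159, 1669) = 1, so the inverse exists.
Back-substitute for 1:
1 = 1×159 − 2×79
  = −2×1669 + 21×159
So 159⁻¹ ≡ 21 (mod 1669).

21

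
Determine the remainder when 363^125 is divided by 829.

Using repeated squaring:
125 in binary is 1111101, i.e. 125 = 64 + 32 + 16 + 8 + 4 + 1.
363^1 ≡ 363 (mod 829)
363^2 ≡ 363^2 = 131769 ≡ 787 (mod 829)
363^4 ≡ 787^2 = 619369 ≡ 106 (mod 829)
363^8 ≡ 106^2 = 11236 ≡ 459 (mod 829)
363^16 ≡ 459^2 = 210681 ≡ 115 (mod 829)
363^32 ≡ 115^2 = 13225 ≡ 790 (mod 829)
363^64 ≡ 790^2 = 624100 ≡ 692 (mod 829)
363^125 = 363^64 · 363^32 · 363^16 · 363^8 · 363^4 · 363^1 ≡ 692 · 790 · 115 · 459 · 106 · 363 (mod 829).
Accumulate the product:
692 · 790 = 546680 ≡ 369
369 · 115 = 42435 ≡ 156
156 · 459 = 71604 ≡ 310
310 · 106 = 32860 ≡ 529
529 · 363 = 192027 ≡ 528

528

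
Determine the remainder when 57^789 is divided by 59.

5

Compute successive squares:
789 in binary is 1100010101, i.e. 789 = 512 + 256 + 16 + 4 + 1.
57^1 ≡ 57 (mod 59)
57^2 ≡ 57^2 = 3249 ≡ 4 (mod 59)
57^4 ≡ 4^2 = 16 (mod 59)
57^8 ≡ 16^2 = 256 ≡ 20 (mod 59)
57^16 ≡ 20^2 = 400 ≡ 46 (mod 59)
57^32 ≡ 46^2 = 2116 ≡ 51 (mod 59)
57^64 ≡ 51^2 = 2601 ≡ 5 (mod 59)
57^128 ≡ 5^2 = 25 (mod 59)
57^256 ≡ 25^2 = 625 ≡ 35 (mod 59)
57^512 ≡ 35^2 = 1225 ≡ 45 (mod 59)
57^789 = 57^512 · 57^256 · 57^16 · 57^4 · 57^1 ≡ 45 · 35 · 46 · 16 · 57 (mod 59).
Accumulate the product:
45 · 35 = 1575 ≡ 41
41 · 46 = 1886 ≡ 57
57 · 16 = 912 ≡ 27
27 · 57 = 1539 ≡ 5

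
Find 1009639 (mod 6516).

1009639 = 154·6516 + 6175, so 1009639 ≡ 6175 (mod 6516).

6175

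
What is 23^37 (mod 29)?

Using repeated squaring:
37 in binary is 100101, i.e. 37 = 32 + 4 + 1.
23^1 ≡ 23 (mod 29)
23^2 ≡ 23^2 = 529 ≡ 7 (mod 29)
23^4 ≡ 7^2 = 49 ≡ 20 (mod 29)
23^8 ≡ 20^2 = 400 ≡ 23 (mod 29)
23^16 ≡ 23^2 = 529 ≡ 7 (mod 29)
23^32 ≡ 7^2 = 49 ≡ 20 (mod 29)
23^37 = 23^32 × 23^4 × 23^1 ≡ 20 × 20 × 23 (mod 29).
Accumulate the product:
20 × 20 = 400 ≡ 23
23 × 23 = 529 ≡ 7

7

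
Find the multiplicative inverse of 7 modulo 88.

63

88 = 12·7 + 4
7 = 1·4 + 3
4 = 1·3 + 1
3 = 3·1 + 0
gcd(7, 88) = 1, so the inverse exists.
Back-substitute for 1:
1 = 1·4 − 1·3
  = −1·7 + 2·4
  = 2·88 − 25·7
So 7⁻¹ ≡ −25 ≡ 63 (mod 88).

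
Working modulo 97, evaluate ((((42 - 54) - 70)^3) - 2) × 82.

39

42 - 54 = -12 ≡ 85 (mod 97)
85 - 70 = 15
(15)^3 ≡ 77 (mod 97)
77 - 2 = 75
75 × 82 = 6150 ≡ 39 (mod 97)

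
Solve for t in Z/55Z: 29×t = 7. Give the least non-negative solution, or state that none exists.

gcd(29, 55) = 1, so a unique solution mod 55 exists.
29⁻¹ ≡ 19 (mod 55).
t ≡ 19×7 ≡ 23 (mod 55).

23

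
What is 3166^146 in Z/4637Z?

Compute successive squares:
3166^1 ≡ 3166 (mod 4637)
3166^2 ≡ 3166^2 = 10023556 ≡ 2999 (mod 4637)
3166^4 ≡ 2999^2 = 8994001 ≡ 2858 (mod 4637)
3166^8 ≡ 2858^2 = 8168164 ≡ 2407 (mod 4637)
3166^16 ≡ 2407^2 = 5793649 ≡ 2036 (mod 4637)
3166^32 ≡ 2036^2 = 4145296 ≡ 4455 (mod 4637)
3166^64 ≡ 4455^2 = 19847025 ≡ 665 (mod 4637)
3166^128 ≡ 665^2 = 442225 ≡ 1710 (mod 4637)
3166^146 = 3166^128 × 3166^16 × 3166^2 ≡ 1710 × 2036 × 2999 (mod 4637).
Accumulate the product:
1710 × 2036 = 3481560 ≡ 3810
3810 × 2999 = 11426190 ≡ 622

622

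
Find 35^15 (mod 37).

Using repeated squaring:
35^1 ≡ 35 (mod 37)
35^2 ≡ 35^2 = 1225 ≡ 4 (mod 37)
35^4 ≡ 4^2 = 16 (mod 37)
35^8 ≡ 16^2 = 256 ≡ 34 (mod 37)
35^15 = 35^8 * 35^4 * 35^2 * 35^1 ≡ 34 * 16 * 4 * 35 (mod 37).
Accumulate the product:
34 * 16 = 544 ≡ 26
26 * 4 = 104 ≡ 30
30 * 35 = 1050 ≡ 14

14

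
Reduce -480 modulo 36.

-480 = -14*36 + 24, so -480 ≡ 24 (mod 36).

24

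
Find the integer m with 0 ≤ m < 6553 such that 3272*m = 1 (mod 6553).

1456

By the extended Euclidean algorithm:
6553 = 2*3272 + 9
3272 = 363*9 + 5
9 = 1*5 + 4
5 = 1*4 + 1
4 = 4*1 + 0
gcd(3272, 6553) = 1, so the inverse exists.
Bézout: 1 = −727*6553 + 1456*3272.
So 3272⁻¹ ≡ 1456 (mod 6553).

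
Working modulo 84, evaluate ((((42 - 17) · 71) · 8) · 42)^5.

42 - 17 = 25
25 · 71 = 1775 ≡ 11 (mod 84)
11 · 8 = 88 ≡ 4 (mod 84)
4 · 42 = 168 ≡ 0 (mod 84)
(0)^5 ≡ 0 (mod 84)

0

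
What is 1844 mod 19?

1

1844 = 97·19 + 1, so 1844 ≡ 1 (mod 19).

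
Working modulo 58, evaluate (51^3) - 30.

33

(51)^3 ≡ 5 (mod 58)
5 - 30 = -25 ≡ 33 (mod 58)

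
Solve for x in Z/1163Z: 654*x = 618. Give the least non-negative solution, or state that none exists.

193

gcd(654, 1163) = 1, so a unique solution mod 1163 exists.
654⁻¹ ≡ 770 (mod 1163).
x ≡ 770*618 ≡ 193 (mod 1163).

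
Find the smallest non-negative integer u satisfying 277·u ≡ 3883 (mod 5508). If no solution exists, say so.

2599

gcd(277, 5508) = 1, so a unique solution mod 5508 exists.
277⁻¹ ≡ 517 (mod 5508).
u ≡ 517·3883 ≡ 2599 (mod 5508).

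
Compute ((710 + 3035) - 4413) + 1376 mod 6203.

708

710 + 3035 = 3745
3745 - 4413 = -668 ≡ 5535 (mod 6203)
5535 + 1376 = 6911 ≡ 708 (mod 6203)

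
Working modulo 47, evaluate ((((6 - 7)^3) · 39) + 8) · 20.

6 - 7 = -1 ≡ 46 (mod 47)
(46)^3 ≡ 46 (mod 47)
46 · 39 = 1794 ≡ 8 (mod 47)
8 + 8 = 16
16 · 20 = 320 ≡ 38 (mod 47)

38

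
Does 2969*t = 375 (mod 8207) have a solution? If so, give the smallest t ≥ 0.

3812

gcd(2969, 8207) = 1, so a unique solution mod 8207 exists.
2969⁻¹ ≡ 7867 (mod 8207).
t ≡ 7867*375 ≡ 3812 (mod 8207).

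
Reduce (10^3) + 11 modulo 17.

(10)^3 ≡ 14 (mod 17)
14 + 11 = 25 ≡ 8 (mod 17)

8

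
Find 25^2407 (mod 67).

Using repeated squaring:
2407 in binary is 100101100111, i.e. 2407 = 2048 + 256 + 64 + 32 + 4 + 2 + 1.
25^1 ≡ 25 (mod 67)
25^2 ≡ 25^2 = 625 ≡ 22 (mod 67)
25^4 ≡ 22^2 = 484 ≡ 15 (mod 67)
25^8 ≡ 15^2 = 225 ≡ 24 (mod 67)
25^16 ≡ 24^2 = 576 ≡ 40 (mod 67)
25^32 ≡ 40^2 = 1600 ≡ 59 (mod 67)
25^64 ≡ 59^2 = 3481 ≡ 64 (mod 67)
25^128 ≡ 64^2 = 4096 ≡ 9 (mod 67)
25^256 ≡ 9^2 = 81 ≡ 14 (mod 67)
25^512 ≡ 14^2 = 196 ≡ 62 (mod 67)
25^1024 ≡ 62^2 = 3844 ≡ 25 (mod 67)
25^2048 ≡ 25^2 = 625 ≡ 22 (mod 67)
25^2407 = 25^2048 * 25^256 * 25^64 * 25^32 * 25^4 * 25^2 * 25^1 ≡ 22 * 14 * 64 * 59 * 15 * 22 * 25 (mod 67).
Accumulate the product:
22 * 14 = 308 ≡ 40
40 * 64 = 2560 ≡ 14
14 * 59 = 826 ≡ 22
22 * 15 = 330 ≡ 62
62 * 22 = 1364 ≡ 24
24 * 25 = 600 ≡ 64

64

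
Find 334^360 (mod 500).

360 in binary is 101101000, i.e. 360 = 256 + 64 + 32 + 8.
334^1 ≡ 334 (mod 500)
334^2 ≡ 334^2 = 111556 ≡ 56 (mod 500)
334^4 ≡ 56^2 = 3136 ≡ 136 (mod 500)
334^8 ≡ 136^2 = 18496 ≡ 496 (mod 500)
334^16 ≡ 496^2 = 246016 ≡ 16 (mod 500)
334^32 ≡ 16^2 = 256 (mod 500)
334^64 ≡ 256^2 = 65536 ≡ 36 (mod 500)
334^128 ≡ 36^2 = 1296 ≡ 296 (mod 500)
334^256 ≡ 296^2 = 87616 ≡ 116 (mod 500)
334^360 = 334^256 * 334^64 * 334^32 * 334^8 ≡ 116 * 36 * 256 * 496 (mod 500).
Accumulate the product:
116 * 36 = 4176 ≡ 176
176 * 256 = 45056 ≡ 56
56 * 496 = 27776 ≡ 276

276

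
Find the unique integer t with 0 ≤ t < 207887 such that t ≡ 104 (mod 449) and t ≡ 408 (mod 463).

138845

449⁻¹ mod 463: 449·33 ≡ 1 (mod 463), so 449⁻¹ ≡ 33.
t = 104 + 449·((408 − 104)·33 mod 463) = 104 + 449·309 = 138845.
Check: 138845 mod 449 = 104, 138845 mod 463 = 408. ✓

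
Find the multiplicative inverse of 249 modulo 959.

674

959 = 3×249 + 212
249 = 1×212 + 37
212 = 5×37 + 27
37 = 1×27 + 10
27 = 2×10 + 7
10 = 1×7 + 3
7 = 2×3 + 1
3 = 3×1 + 0
gcd(249, 959) = 1, so the inverse exists.
Bézout: 1 = 74×959 − 285×249.
So 249⁻¹ ≡ −285 ≡ 674 (mod 959).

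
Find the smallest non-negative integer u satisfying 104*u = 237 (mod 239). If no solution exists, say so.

gcd(104, 239) = 1, so a unique solution mod 239 exists.
104⁻¹ ≡ 131 (mod 239).
u ≡ 131*237 ≡ 216 (mod 239).

216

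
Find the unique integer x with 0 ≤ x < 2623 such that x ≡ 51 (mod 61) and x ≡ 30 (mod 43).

61⁻¹ mod 43: 61*12 ≡ 1 (mod 43), so 61⁻¹ ≡ 12.
x = 51 + 61*((30 − 51)*12 mod 43) = 51 + 61*6 = 417.
Check: 417 mod 61 = 51, 417 mod 43 = 30. ✓

417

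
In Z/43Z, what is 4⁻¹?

11

43 = 10·4 + 3
4 = 1·3 + 1
3 = 3·1 + 0
gcd(4, 43) = 1, so the inverse exists.
Back-substitute for 1:
1 = 1·4 − 1·3
  = −1·43 + 11·4
So 4⁻¹ ≡ 11 (mod 43).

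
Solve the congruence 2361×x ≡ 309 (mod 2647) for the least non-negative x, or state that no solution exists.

582

gcd(2361, 2647) = 1, so a unique solution mod 2647 exists.
2361⁻¹ ≡ 2212 (mod 2647).
x ≡ 2212×309 ≡ 582 (mod 2647).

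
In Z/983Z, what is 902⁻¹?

983 = 1*902 + 81
902 = 11*81 + 11
81 = 7*11 + 4
11 = 2*4 + 3
4 = 1*3 + 1
3 = 3*1 + 0
gcd(902, 983) = 1, so the inverse exists.
Bézout: 1 = 245*983 − 267*902.
So 902⁻¹ ≡ −267 ≡ 716 (mod 983).

716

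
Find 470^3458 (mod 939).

841

By square-and-multiply:
3458 in binary is 110110000010, i.e. 3458 = 2048 + 1024 + 256 + 128 + 2.
470^1 ≡ 470 (mod 939)
470^2 ≡ 470^2 = 220900 ≡ 235 (mod 939)
470^4 ≡ 235^2 = 55225 ≡ 763 (mod 939)
470^8 ≡ 763^2 = 582169 ≡ 928 (mod 939)
470^16 ≡ 928^2 = 861184 ≡ 121 (mod 939)
470^32 ≡ 121^2 = 14641 ≡ 556 (mod 939)
470^64 ≡ 556^2 = 309136 ≡ 205 (mod 939)
470^128 ≡ 205^2 = 42025 ≡ 709 (mod 939)
470^256 ≡ 709^2 = 502681 ≡ 316 (mod 939)
470^512 ≡ 316^2 = 99856 ≡ 322 (mod 939)
470^1024 ≡ 322^2 = 103684 ≡ 394 (mod 939)
470^2048 ≡ 394^2 = 155236 ≡ 301 (mod 939)
470^3458 = 470^2048 * 470^1024 * 470^256 * 470^128 * 470^2 ≡ 301 * 394 * 316 * 709 * 235 (mod 939).
Accumulate the product:
301 * 394 = 118594 ≡ 280
280 * 316 = 88480 ≡ 214
214 * 709 = 151726 ≡ 547
547 * 235 = 128545 ≡ 841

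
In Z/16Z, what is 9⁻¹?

By the extended Euclidean algorithm:
16 = 1*9 + 7
9 = 1*7 + 2
7 = 3*2 + 1
2 = 2*1 + 0
gcd(9, 16) = 1, so the inverse exists.
Bézout: 1 = 4*16 − 7*9.
So 9⁻¹ ≡ −7 ≡ 9 (mod 16).

9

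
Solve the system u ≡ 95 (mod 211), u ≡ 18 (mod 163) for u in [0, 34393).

33433

211⁻¹ mod 163: 211·17 ≡ 1 (mod 163), so 211⁻¹ ≡ 17.
u = 95 + 211·((18 − 95)·17 mod 163) = 95 + 211·158 = 33433.
Check: 33433 mod 211 = 95, 33433 mod 163 = 18. ✓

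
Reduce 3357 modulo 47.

20

3357 = 71×47 + 20, so 3357 ≡ 20 (mod 47).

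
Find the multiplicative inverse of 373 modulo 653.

Run the extended Euclidean algorithm:
653 = 1*373 + 280
373 = 1*280 + 93
280 = 3*93 + 1
93 = 93*1 + 0
gcd(373, 653) = 1, so the inverse exists.
Back-substitute for 1:
1 = 1*280 − 3*93
  = −3*373 + 4*280
  = 4*653 − 7*373
So 373⁻¹ ≡ −7 ≡ 646 (mod 653).

646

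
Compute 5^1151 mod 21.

1151 in binary is 10001111111, i.e. 1151 = 1024 + 64 + 32 + 16 + 8 + 4 + 2 + 1.
5^1 ≡ 5 (mod 21)
5^2 ≡ 5^2 = 25 ≡ 4 (mod 21)
5^4 ≡ 4^2 = 16 (mod 21)
5^8 ≡ 16^2 = 256 ≡ 4 (mod 21)
5^16 ≡ 4^2 = 16 (mod 21)
5^32 ≡ 16^2 = 256 ≡ 4 (mod 21)
5^64 ≡ 4^2 = 16 (mod 21)
5^128 ≡ 16^2 = 256 ≡ 4 (mod 21)
5^256 ≡ 4^2 = 16 (mod 21)
5^512 ≡ 16^2 = 256 ≡ 4 (mod 21)
5^1024 ≡ 4^2 = 16 (mod 21)
5^1151 = 5^1024 · 5^64 · 5^32 · 5^16 · 5^8 · 5^4 · 5^2 · 5^1 ≡ 16 · 16 · 4 · 16 · 4 · 16 · 4 · 5 (mod 21).
Accumulate the product:
16 · 16 = 256 ≡ 4
4 · 4 = 16
16 · 16 = 256 ≡ 4
4 · 4 = 16
16 · 16 = 256 ≡ 4
4 · 4 = 16
16 · 5 = 80 ≡ 17

17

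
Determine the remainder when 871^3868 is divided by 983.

Compute successive squares:
3868 in binary is 111100011100, i.e. 3868 = 2048 + 1024 + 512 + 256 + 16 + 8 + 4.
871^1 ≡ 871 (mod 983)
871^2 ≡ 871^2 = 758641 ≡ 748 (mod 983)
871^4 ≡ 748^2 = 559504 ≡ 177 (mod 983)
871^8 ≡ 177^2 = 31329 ≡ 856 (mod 983)
871^16 ≡ 856^2 = 732736 ≡ 401 (mod 983)
871^32 ≡ 401^2 = 160801 ≡ 572 (mod 983)
871^64 ≡ 572^2 = 327184 ≡ 828 (mod 983)
871^128 ≡ 828^2 = 685584 ≡ 433 (mod 983)
871^256 ≡ 433^2 = 187489 ≡ 719 (mod 983)
871^512 ≡ 719^2 = 516961 ≡ 886 (mod 983)
871^1024 ≡ 886^2 = 784996 ≡ 562 (mod 983)
871^2048 ≡ 562^2 = 315844 ≡ 301 (mod 983)
871^3868 = 871^2048 × 871^1024 × 871^512 × 871^256 × 871^16 × 871^8 × 871^4 ≡ 301 × 562 × 886 × 719 × 401 × 856 × 177 (mod 983).
Accumulate the product:
301 × 562 = 169162 ≡ 86
86 × 886 = 76196 ≡ 505
505 × 719 = 363095 ≡ 368
368 × 401 = 147568 ≡ 118
118 × 856 = 101008 ≡ 742
742 × 177 = 131334 ≡ 595

595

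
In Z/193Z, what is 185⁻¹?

24

Apply the Euclidean algorithm and back-substitute:
193 = 1*185 + 8
185 = 23*8 + 1
8 = 8*1 + 0
gcd(185, 193) = 1, so the inverse exists.
Back-substitute for 1:
1 = 1*185 − 23*8
  = −23*193 + 24*185
So 185⁻¹ ≡ 24 (mod 193).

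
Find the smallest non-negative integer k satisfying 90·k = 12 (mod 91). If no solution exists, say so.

gcd(90, 91) = 1, so a unique solution mod 91 exists.
90⁻¹ ≡ 90 (mod 91).
k ≡ 90·12 ≡ 79 (mod 91).

79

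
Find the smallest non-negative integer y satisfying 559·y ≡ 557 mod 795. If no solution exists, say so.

gcd(559, 795) = 1, so a unique solution mod 795 exists.
559⁻¹ ≡ 64 (mod 795).
y ≡ 64·557 ≡ 668 (mod 795).

668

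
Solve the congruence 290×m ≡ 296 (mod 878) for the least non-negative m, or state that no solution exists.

gcd(290, 878) = 2, and 2 | 296, so solutions exist.
Divide through by 2: 145×m ≡ 148 (mod 439).
145⁻¹ ≡ 109 (mod 439).
m ≡ 109×148 ≡ 328 (mod 439).
The smallest non-negative solution is m = 328.

328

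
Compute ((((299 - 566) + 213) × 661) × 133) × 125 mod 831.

299 - 566 = -267 ≡ 564 (mod 831)
564 + 213 = 777
777 × 661 = 513597 ≡ 39 (mod 831)
39 × 133 = 5187 ≡ 201 (mod 831)
201 × 125 = 25125 ≡ 195 (mod 831)

195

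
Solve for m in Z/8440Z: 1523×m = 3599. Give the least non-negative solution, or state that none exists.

2413

gcd(1523, 8440) = 1, so a unique solution mod 8440 exists.
1523⁻¹ ≡ 8307 (mod 8440).
m ≡ 8307×3599 ≡ 2413 (mod 8440).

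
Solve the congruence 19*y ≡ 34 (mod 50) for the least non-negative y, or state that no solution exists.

36

gcd(19, 50) = 1, so a unique solution mod 50 exists.
19⁻¹ ≡ 29 (mod 50).
y ≡ 29*34 ≡ 36 (mod 50).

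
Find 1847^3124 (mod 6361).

By square-and-multiply:
1847^1 ≡ 1847 (mod 6361)
1847^2 ≡ 1847^2 = 3411409 ≡ 1913 (mod 6361)
1847^4 ≡ 1913^2 = 3659569 ≡ 1994 (mod 6361)
1847^8 ≡ 1994^2 = 3976036 ≡ 411 (mod 6361)
1847^16 ≡ 411^2 = 168921 ≡ 3535 (mod 6361)
1847^32 ≡ 3535^2 = 12496225 ≡ 3221 (mod 6361)
1847^64 ≡ 3221^2 = 10374841 ≡ 50 (mod 6361)
1847^128 ≡ 50^2 = 2500 (mod 6361)
1847^256 ≡ 2500^2 = 6250000 ≡ 3498 (mod 6361)
1847^512 ≡ 3498^2 = 12236004 ≡ 3801 (mod 6361)
1847^1024 ≡ 3801^2 = 14447601 ≡ 1770 (mod 6361)
1847^2048 ≡ 1770^2 = 3132900 ≡ 3288 (mod 6361)
1847^3124 = 1847^2048 × 1847^1024 × 1847^32 × 1847^16 × 1847^4 ≡ 3288 × 1770 × 3221 × 3535 × 1994 (mod 6361).
Accumulate the product:
3288 × 1770 = 5819760 ≡ 5806
5806 × 3221 = 18701126 ≡ 6147
6147 × 3535 = 21729645 ≡ 469
469 × 1994 = 935186 ≡ 119

119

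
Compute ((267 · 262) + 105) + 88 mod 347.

53

267 · 262 = 69954 ≡ 207 (mod 347)
207 + 105 = 312
312 + 88 = 400 ≡ 53 (mod 347)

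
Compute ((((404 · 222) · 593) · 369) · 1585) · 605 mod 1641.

404 · 222 = 89688 ≡ 1074 (mod 1641)
1074 · 593 = 636882 ≡ 174 (mod 1641)
174 · 369 = 64206 ≡ 207 (mod 1641)
207 · 1585 = 328095 ≡ 1536 (mod 1641)
1536 · 605 = 929280 ≡ 474 (mod 1641)

474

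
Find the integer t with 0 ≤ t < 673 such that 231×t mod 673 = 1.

303

673 = 2×231 + 211
231 = 1×211 + 20
211 = 10×20 + 11
20 = 1×11 + 9
11 = 1×9 + 2
9 = 4×2 + 1
2 = 2×1 + 0
gcd(231, 673) = 1, so the inverse exists.
Back-substitute for 1:
1 = 1×9 − 4×2
  = −4×11 + 5×9
  = 5×20 − 9×11
  = −9×211 + 95×20
  = 95×231 − 104×211
  = −104×673 + 303×231
So 231⁻¹ ≡ 303 (mod 673).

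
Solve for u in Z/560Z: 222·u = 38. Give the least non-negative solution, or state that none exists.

gcd(222, 560) = 2, and 2 | 38, so solutions exist.
Divide through by 2: 111·u = 19 (mod 280).
111⁻¹ ≡ 111 (mod 280).
u ≡ 111·19 ≡ 149 (mod 280).
The smallest non-negative solution is u = 149.

149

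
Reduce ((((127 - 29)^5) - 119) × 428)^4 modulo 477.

127 - 29 = 98
(98)^5 ≡ 251 (mod 477)
251 - 119 = 132
132 × 428 = 56496 ≡ 210 (mod 477)
(210)^4 ≡ 387 (mod 477)

387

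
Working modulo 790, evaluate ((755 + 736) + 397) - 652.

755 + 736 = 1491 ≡ 701 (mod 790)
701 + 397 = 1098 ≡ 308 (mod 790)
308 - 652 = -344 ≡ 446 (mod 790)

446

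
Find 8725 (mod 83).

8725 = 105×83 + 10, so 8725 ≡ 10 (mod 83).

10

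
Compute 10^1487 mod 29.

14

1487 in binary is 10111001111, i.e. 1487 = 1024 + 256 + 128 + 64 + 8 + 4 + 2 + 1.
10^1 ≡ 10 (mod 29)
10^2 ≡ 10^2 = 100 ≡ 13 (mod 29)
10^4 ≡ 13^2 = 169 ≡ 24 (mod 29)
10^8 ≡ 24^2 = 576 ≡ 25 (mod 29)
10^16 ≡ 25^2 = 625 ≡ 16 (mod 29)
10^32 ≡ 16^2 = 256 ≡ 24 (mod 29)
10^64 ≡ 24^2 = 576 ≡ 25 (mod 29)
10^128 ≡ 25^2 = 625 ≡ 16 (mod 29)
10^256 ≡ 16^2 = 256 ≡ 24 (mod 29)
10^512 ≡ 24^2 = 576 ≡ 25 (mod 29)
10^1024 ≡ 25^2 = 625 ≡ 16 (mod 29)
10^1487 = 10^1024 * 10^256 * 10^128 * 10^64 * 10^8 * 10^4 * 10^2 * 10^1 ≡ 16 * 24 * 16 * 25 * 25 * 24 * 13 * 10 (mod 29).
Accumulate the product:
16 * 24 = 384 ≡ 7
7 * 16 = 112 ≡ 25
25 * 25 = 625 ≡ 16
16 * 25 = 400 ≡ 23
23 * 24 = 552 ≡ 1
1 * 13 = 13
13 * 10 = 130 ≡ 14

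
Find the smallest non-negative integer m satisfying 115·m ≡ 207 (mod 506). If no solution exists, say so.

15

gcd(115, 506) = 23, and 23 | 207, so solutions exist.
Divide through by 23: 5·m mod 22 = 9.
5⁻¹ ≡ 9 (mod 22).
m ≡ 9·9 ≡ 15 (mod 22).
The smallest non-negative solution is m = 15.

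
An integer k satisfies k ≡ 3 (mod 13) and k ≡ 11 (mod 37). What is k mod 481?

13⁻¹ mod 37: 13×20 ≡ 1 (mod 37), so 13⁻¹ ≡ 20.
k = 3 + 13×((11 − 3)×20 mod 37) = 3 + 13×12 = 159.
Check: 159 mod 13 = 3, 159 mod 37 = 11. ✓

159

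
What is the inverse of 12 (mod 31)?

31 = 2·12 + 7
12 = 1·7 + 5
7 = 1·5 + 2
5 = 2·2 + 1
2 = 2·1 + 0
gcd(12, 31) = 1, so the inverse exists.
Back-substitute for 1:
1 = 1·5 − 2·2
  = −2·7 + 3·5
  = 3·12 − 5·7
  = −5·31 + 13·12
So 12⁻¹ ≡ 13 (mod 31).

13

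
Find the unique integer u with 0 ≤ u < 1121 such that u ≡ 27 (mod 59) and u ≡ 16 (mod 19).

263

59⁻¹ mod 19: 59·10 ≡ 1 (mod 19), so 59⁻¹ ≡ 10.
u = 27 + 59·((16 − 27)·10 mod 19) = 27 + 59·4 = 263.
Check: 263 mod 59 = 27, 263 mod 19 = 16. ✓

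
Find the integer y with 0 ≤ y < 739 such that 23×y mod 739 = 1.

Run the extended Euclidean algorithm:
739 = 32·23 + 3
23 = 7·3 + 2
3 = 1·2 + 1
2 = 2·1 + 0
gcd(23, 739) = 1, so the inverse exists.
Back-substitute for 1:
1 = 1·3 − 1·2
  = −1·23 + 8·3
  = 8·739 − 257·23
So 23⁻¹ ≡ −257 ≡ 482 (mod 739).

482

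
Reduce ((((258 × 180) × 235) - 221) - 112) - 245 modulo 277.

130

258 × 180 = 46440 ≡ 181 (mod 277)
181 × 235 = 42535 ≡ 154 (mod 277)
154 - 221 = -67 ≡ 210 (mod 277)
210 - 112 = 98
98 - 245 = -147 ≡ 130 (mod 277)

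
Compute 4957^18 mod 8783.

3465

Using repeated squaring:
18 in binary is 10010, i.e. 18 = 16 + 2.
4957^1 ≡ 4957 (mod 8783)
4957^2 ≡ 4957^2 = 24571849 ≡ 5798 (mod 8783)
4957^4 ≡ 5798^2 = 33616804 ≡ 4263 (mod 8783)
4957^8 ≡ 4263^2 = 18173169 ≡ 1142 (mod 8783)
4957^16 ≡ 1142^2 = 1304164 ≡ 4280 (mod 8783)
4957^18 = 4957^16 × 4957^2 ≡ 4280 × 5798 (mod 8783).
4280 × 5798 = 24815440 ≡ 3465 (mod 8783).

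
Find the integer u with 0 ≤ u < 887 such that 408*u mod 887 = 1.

837

Apply the Euclidean algorithm and back-substitute:
887 = 2×408 + 71
408 = 5×71 + 53
71 = 1×53 + 18
53 = 2×18 + 17
18 = 1×17 + 1
17 = 17×1 + 0
gcd(408, 887) = 1, so the inverse exists.
Bézout: 1 = 23×887 − 50×408.
So 408⁻¹ ≡ −50 ≡ 837 (mod 887).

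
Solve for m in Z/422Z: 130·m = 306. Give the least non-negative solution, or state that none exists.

90

gcd(130, 422) = 2, and 2 | 306, so solutions exist.
Divide through by 2: 65·m ≡ 153 mod 211.
65⁻¹ ≡ 13 (mod 211).
m ≡ 13·153 ≡ 90 (mod 211).
The smallest non-negative solution is m = 90.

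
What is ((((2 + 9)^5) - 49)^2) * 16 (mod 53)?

2 + 9 = 11
(11)^5 ≡ 37 (mod 53)
37 - 49 = -12 ≡ 41 (mod 53)
(41)^2 ≡ 38 (mod 53)
38 * 16 = 608 ≡ 25 (mod 53)

25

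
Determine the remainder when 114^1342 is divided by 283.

By square-and-multiply:
114^1 ≡ 114 (mod 283)
114^2 ≡ 114^2 = 12996 ≡ 261 (mod 283)
114^4 ≡ 261^2 = 68121 ≡ 201 (mod 283)
114^8 ≡ 201^2 = 40401 ≡ 215 (mod 283)
114^16 ≡ 215^2 = 46225 ≡ 96 (mod 283)
114^32 ≡ 96^2 = 9216 ≡ 160 (mod 283)
114^64 ≡ 160^2 = 25600 ≡ 130 (mod 283)
114^128 ≡ 130^2 = 16900 ≡ 203 (mod 283)
114^256 ≡ 203^2 = 41209 ≡ 174 (mod 283)
114^512 ≡ 174^2 = 30276 ≡ 278 (mod 283)
114^1024 ≡ 278^2 = 77284 ≡ 25 (mod 283)
114^1342 = 114^1024 × 114^256 × 114^32 × 114^16 × 114^8 × 114^4 × 114^2 ≡ 25 × 174 × 160 × 96 × 215 × 201 × 261 (mod 283).
Accumulate the product:
25 × 174 = 4350 ≡ 105
105 × 160 = 16800 ≡ 103
103 × 96 = 9888 ≡ 266
266 × 215 = 57190 ≡ 24
24 × 201 = 4824 ≡ 13
13 × 261 = 3393 ≡ 280

280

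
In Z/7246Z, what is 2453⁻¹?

By the extended Euclidean algorithm:
7246 = 2·2453 + 2340
2453 = 1·2340 + 113
2340 = 20·113 + 80
113 = 1·80 + 33
80 = 2·33 + 14
33 = 2·14 + 5
14 = 2·5 + 4
5 = 1·4 + 1
4 = 4·1 + 0
gcd(2453, 7246) = 1, so the inverse exists.
Back-substitute for 1:
1 = 1·5 − 1·4
  = −1·14 + 3·5
  = 3·33 − 7·14
  = −7·80 + 17·33
  = 17·113 − 24·80
  = −24·2340 + 497·113
  = 497·2453 − 521·2340
  = −521·7246 + 1539·2453
So 2453⁻¹ ≡ 1539 (mod 7246).

1539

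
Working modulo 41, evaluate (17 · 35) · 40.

17 · 35 = 595 ≡ 21 (mod 41)
21 · 40 = 840 ≡ 20 (mod 41)

20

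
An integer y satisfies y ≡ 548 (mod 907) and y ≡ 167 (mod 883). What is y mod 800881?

486700

907⁻¹ mod 883: 907*184 ≡ 1 (mod 883), so 907⁻¹ ≡ 184.
y = 548 + 907*((167 − 548)*184 mod 883) = 548 + 907*536 = 486700.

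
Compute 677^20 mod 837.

Compute successive squares:
20 in binary is 10100, i.e. 20 = 16 + 4.
677^1 ≡ 677 (mod 837)
677^2 ≡ 677^2 = 458329 ≡ 490 (mod 837)
677^4 ≡ 490^2 = 240100 ≡ 718 (mod 837)
677^8 ≡ 718^2 = 515524 ≡ 769 (mod 837)
677^16 ≡ 769^2 = 591361 ≡ 439 (mod 837)
677^20 = 677^16 · 677^4 ≡ 439 · 718 (mod 837).
439 · 718 = 315202 ≡ 490 (mod 837).

490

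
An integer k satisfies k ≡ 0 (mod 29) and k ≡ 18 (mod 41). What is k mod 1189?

551

29⁻¹ mod 41: 29×17 ≡ 1 (mod 41), so 29⁻¹ ≡ 17.
k = 0 + 29×((18 − 0)×17 mod 41) = 0 + 29×19 = 551.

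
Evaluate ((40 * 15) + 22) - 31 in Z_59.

40 * 15 = 600 ≡ 10 (mod 59)
10 + 22 = 32
32 - 31 = 1

1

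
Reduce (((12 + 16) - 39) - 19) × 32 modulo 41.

24

12 + 16 = 28
28 - 39 = -11 ≡ 30 (mod 41)
30 - 19 = 11
11 × 32 = 352 ≡ 24 (mod 41)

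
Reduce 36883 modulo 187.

44

36883 = 197×187 + 44, so 36883 ≡ 44 (mod 187).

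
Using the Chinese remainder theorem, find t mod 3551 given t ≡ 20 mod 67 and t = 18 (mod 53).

67⁻¹ mod 53: 67·19 ≡ 1 (mod 53), so 67⁻¹ ≡ 19.
t = 20 + 67·((18 − 20)·19 mod 53) = 20 + 67·15 = 1025.
Check: 1025 mod 67 = 20, 1025 mod 53 = 18. ✓

1025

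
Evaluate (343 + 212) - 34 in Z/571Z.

343 + 212 = 555
555 - 34 = 521

521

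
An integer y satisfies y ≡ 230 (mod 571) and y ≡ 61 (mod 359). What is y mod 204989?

571⁻¹ mod 359: 571·232 ≡ 1 (mod 359), so 571⁻¹ ≡ 232.
y = 230 + 571·((61 − 230)·232 mod 359) = 230 + 571·282 = 161252.

161252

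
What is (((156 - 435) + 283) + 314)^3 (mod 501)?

246

156 - 435 = -279 ≡ 222 (mod 501)
222 + 283 = 505 ≡ 4 (mod 501)
4 + 314 = 318
(318)^3 ≡ 246 (mod 501)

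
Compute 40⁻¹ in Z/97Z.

Apply the Euclidean algorithm and back-substitute:
97 = 2·40 + 17
40 = 2·17 + 6
17 = 2·6 + 5
6 = 1·5 + 1
5 = 5·1 + 0
gcd(40, 97) = 1, so the inverse exists.
Bézout: 1 = −7·97 + 17·40.
So 40⁻¹ ≡ 17 (mod 97).

17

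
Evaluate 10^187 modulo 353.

7

187 in binary is 10111011, i.e. 187 = 128 + 32 + 16 + 8 + 2 + 1.
10^1 ≡ 10 (mod 353)
10^2 ≡ 10^2 = 100 (mod 353)
10^4 ≡ 100^2 = 10000 ≡ 116 (mod 353)
10^8 ≡ 116^2 = 13456 ≡ 42 (mod 353)
10^16 ≡ 42^2 = 1764 ≡ 352 (mod 353)
10^32 ≡ 352^2 = 123904 ≡ 1 (mod 353)
10^64 ≡ 1^2 = 1 (mod 353)
10^128 ≡ 1^2 = 1 (mod 353)
10^187 = 10^128 * 10^32 * 10^16 * 10^8 * 10^2 * 10^1 ≡ 1 * 1 * 352 * 42 * 100 * 10 (mod 353).
Accumulate the product:
1 * 1 = 1
1 * 352 = 352
352 * 42 = 14784 ≡ 311
311 * 100 = 31100 ≡ 36
36 * 10 = 360 ≡ 7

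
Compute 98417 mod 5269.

3575

98417 = 18*5269 + 3575, so 98417 ≡ 3575 (mod 5269).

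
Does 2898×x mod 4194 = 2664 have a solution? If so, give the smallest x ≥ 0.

gcd(2898, 4194) = 18, and 18 | 2664, so solutions exist.
Divide through by 18: 161×x mod 233 = 148.
161⁻¹ ≡ 55 (mod 233).
x ≡ 55×148 ≡ 218 (mod 233).
The smallest non-negative solution is x = 218.

218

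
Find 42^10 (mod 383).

248

10 in binary is 1010, i.e. 10 = 8 + 2.
42^1 ≡ 42 (mod 383)
42^2 ≡ 42^2 = 1764 ≡ 232 (mod 383)
42^4 ≡ 232^2 = 53824 ≡ 204 (mod 383)
42^8 ≡ 204^2 = 41616 ≡ 252 (mod 383)
42^10 = 42^8 × 42^2 ≡ 252 × 232 (mod 383).
252 × 232 = 58464 ≡ 248 (mod 383).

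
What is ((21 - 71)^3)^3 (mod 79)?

21 - 71 = -50 ≡ 29 (mod 79)
(29)^3 ≡ 57 (mod 79)
(57)^3 ≡ 17 (mod 79)

17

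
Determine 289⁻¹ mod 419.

Apply the Euclidean algorithm and back-substitute:
419 = 1*289 + 130
289 = 2*130 + 29
130 = 4*29 + 14
29 = 2*14 + 1
14 = 14*1 + 0
gcd(289, 419) = 1, so the inverse exists.
Back-substitute for 1:
1 = 1*29 − 2*14
  = −2*130 + 9*29
  = 9*289 − 20*130
  = −20*419 + 29*289
So 289⁻¹ ≡ 29 (mod 419).

29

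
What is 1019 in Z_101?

9

1019 = 10*101 + 9, so 1019 ≡ 9 (mod 101).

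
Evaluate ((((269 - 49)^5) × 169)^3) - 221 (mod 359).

269 - 49 = 220
(220)^5 ≡ 49 (mod 359)
49 × 169 = 8281 ≡ 24 (mod 359)
(24)^3 ≡ 182 (mod 359)
182 - 221 = -39 ≡ 320 (mod 359)

320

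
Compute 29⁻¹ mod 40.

29

40 = 1·29 + 11
29 = 2·11 + 7
11 = 1·7 + 4
7 = 1·4 + 3
4 = 1·3 + 1
3 = 3·1 + 0
gcd(29, 40) = 1, so the inverse exists.
Bézout: 1 = 8·40 − 11·29.
So 29⁻¹ ≡ −11 ≡ 29 (mod 40).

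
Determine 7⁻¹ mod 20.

Apply the Euclidean algorithm and back-substitute:
20 = 2·7 + 6
7 = 1·6 + 1
6 = 6·1 + 0
gcd(7, 20) = 1, so the inverse exists.
Back-substitute for 1:
1 = 1·7 − 1·6
  = −1·20 + 3·7
So 7⁻¹ ≡ 3 (mod 20).

3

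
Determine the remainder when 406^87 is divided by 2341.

Compute successive squares:
87 in binary is 1010111, i.e. 87 = 64 + 16 + 4 + 2 + 1.
406^1 ≡ 406 (mod 2341)
406^2 ≡ 406^2 = 164836 ≡ 966 (mod 2341)
406^4 ≡ 966^2 = 933156 ≡ 1438 (mod 2341)
406^8 ≡ 1438^2 = 2067844 ≡ 741 (mod 2341)
406^16 ≡ 741^2 = 549081 ≡ 1287 (mod 2341)
406^32 ≡ 1287^2 = 1656369 ≡ 1282 (mod 2341)
406^64 ≡ 1282^2 = 1643524 ≡ 142 (mod 2341)
406^87 = 406^64 * 406^16 * 406^4 * 406^2 * 406^1 ≡ 142 * 1287 * 1438 * 966 * 406 (mod 2341).
Accumulate the product:
142 * 1287 = 182754 ≡ 156
156 * 1438 = 224328 ≡ 1933
1933 * 966 = 1867278 ≡ 1501
1501 * 406 = 609406 ≡ 746

746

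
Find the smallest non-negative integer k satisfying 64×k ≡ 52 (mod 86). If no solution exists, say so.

25

gcd(64, 86) = 2, and 2 | 52, so solutions exist.
Divide through by 2: 32×k ≡ 26 mod 43.
32⁻¹ ≡ 39 (mod 43).
k ≡ 39×26 ≡ 25 (mod 43).
The smallest non-negative solution is k = 25.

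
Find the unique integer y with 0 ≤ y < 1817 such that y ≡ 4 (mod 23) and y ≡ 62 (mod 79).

23⁻¹ mod 79: 23·55 ≡ 1 (mod 79), so 23⁻¹ ≡ 55.
y = 4 + 23·((62 − 4)·55 mod 79) = 4 + 23·30 = 694.
Check: 694 mod 23 = 4, 694 mod 79 = 62. ✓

694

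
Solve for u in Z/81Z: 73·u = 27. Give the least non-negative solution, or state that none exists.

27

gcd(73, 81) = 1, so a unique solution mod 81 exists.
73⁻¹ ≡ 10 (mod 81).
u ≡ 10·27 ≡ 27 (mod 81).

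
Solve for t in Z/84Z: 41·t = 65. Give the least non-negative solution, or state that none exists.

61

gcd(41, 84) = 1, so a unique solution mod 84 exists.
41⁻¹ ≡ 41 (mod 84).
t ≡ 41·65 ≡ 61 (mod 84).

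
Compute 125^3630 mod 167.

125^1 ≡ 125 (mod 167)
125^2 ≡ 125^2 = 15625 ≡ 94 (mod 167)
125^4 ≡ 94^2 = 8836 ≡ 152 (mod 167)
125^8 ≡ 152^2 = 23104 ≡ 58 (mod 167)
125^16 ≡ 58^2 = 3364 ≡ 24 (mod 167)
125^32 ≡ 24^2 = 576 ≡ 75 (mod 167)
125^64 ≡ 75^2 = 5625 ≡ 114 (mod 167)
125^128 ≡ 114^2 = 12996 ≡ 137 (mod 167)
125^256 ≡ 137^2 = 18769 ≡ 65 (mod 167)
125^512 ≡ 65^2 = 4225 ≡ 50 (mod 167)
125^1024 ≡ 50^2 = 2500 ≡ 162 (mod 167)
125^2048 ≡ 162^2 = 26244 ≡ 25 (mod 167)
125^3630 = 125^2048 × 125^1024 × 125^512 × 125^32 × 125^8 × 125^4 × 125^2 ≡ 25 × 162 × 50 × 75 × 58 × 152 × 94 (mod 167).
Accumulate the product:
25 × 162 = 4050 ≡ 42
42 × 50 = 2100 ≡ 96
96 × 75 = 7200 ≡ 19
19 × 58 = 1102 ≡ 100
100 × 152 = 15200 ≡ 3
3 × 94 = 282 ≡ 115

115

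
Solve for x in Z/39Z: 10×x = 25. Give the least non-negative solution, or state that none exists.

22

gcd(10, 39) = 1, so a unique solution mod 39 exists.
10⁻¹ ≡ 4 (mod 39).
x ≡ 4×25 ≡ 22 (mod 39).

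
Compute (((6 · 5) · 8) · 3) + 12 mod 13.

4

6 · 5 = 30 ≡ 4 (mod 13)
4 · 8 = 32 ≡ 6 (mod 13)
6 · 3 = 18 ≡ 5 (mod 13)
5 + 12 = 17 ≡ 4 (mod 13)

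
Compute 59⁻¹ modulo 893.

333

893 = 15×59 + 8
59 = 7×8 + 3
8 = 2×3 + 2
3 = 1×2 + 1
2 = 2×1 + 0
gcd(59, 893) = 1, so the inverse exists.
Back-substitute for 1:
1 = 1×3 − 1×2
  = −1×8 + 3×3
  = 3×59 − 22×8
  = −22×893 + 333×59
So 59⁻¹ ≡ 333 (mod 893).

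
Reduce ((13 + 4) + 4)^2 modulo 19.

13 + 4 = 17
17 + 4 = 21 ≡ 2 (mod 19)
(2)^2 ≡ 4 (mod 19)

4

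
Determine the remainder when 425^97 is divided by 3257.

2663

97 in binary is 1100001, i.e. 97 = 64 + 32 + 1.
425^1 ≡ 425 (mod 3257)
425^2 ≡ 425^2 = 180625 ≡ 1490 (mod 3257)
425^4 ≡ 1490^2 = 2220100 ≡ 2083 (mod 3257)
425^8 ≡ 2083^2 = 4338889 ≡ 565 (mod 3257)
425^16 ≡ 565^2 = 319225 ≡ 39 (mod 3257)
425^32 ≡ 39^2 = 1521 (mod 3257)
425^64 ≡ 1521^2 = 2313441 ≡ 971 (mod 3257)
425^97 = 425^64 * 425^32 * 425^1 ≡ 971 * 1521 * 425 (mod 3257).
Accumulate the product:
971 * 1521 = 1476891 ≡ 1470
1470 * 425 = 624750 ≡ 2663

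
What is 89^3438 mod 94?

89^1 ≡ 89 (mod 94)
89^2 ≡ 89^2 = 7921 ≡ 25 (mod 94)
89^4 ≡ 25^2 = 625 ≡ 61 (mod 94)
89^8 ≡ 61^2 = 3721 ≡ 55 (mod 94)
89^16 ≡ 55^2 = 3025 ≡ 17 (mod 94)
89^32 ≡ 17^2 = 289 ≡ 7 (mod 94)
89^64 ≡ 7^2 = 49 (mod 94)
89^128 ≡ 49^2 = 2401 ≡ 51 (mod 94)
89^256 ≡ 51^2 = 2601 ≡ 63 (mod 94)
89^512 ≡ 63^2 = 3969 ≡ 21 (mod 94)
89^1024 ≡ 21^2 = 441 ≡ 65 (mod 94)
89^2048 ≡ 65^2 = 4225 ≡ 89 (mod 94)
89^3438 = 89^2048 * 89^1024 * 89^256 * 89^64 * 89^32 * 89^8 * 89^4 * 89^2 ≡ 89 * 65 * 63 * 49 * 7 * 55 * 61 * 25 (mod 94).
Accumulate the product:
89 * 65 = 5785 ≡ 51
51 * 63 = 3213 ≡ 17
17 * 49 = 833 ≡ 81
81 * 7 = 567 ≡ 3
3 * 55 = 165 ≡ 71
71 * 61 = 4331 ≡ 7
7 * 25 = 175 ≡ 81

81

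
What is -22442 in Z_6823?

-22442 = -4*6823 + 4850, so -22442 ≡ 4850 (mod 6823).

4850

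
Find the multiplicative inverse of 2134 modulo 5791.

1289

Run the extended Euclidean algorithm:
5791 = 2*2134 + 1523
2134 = 1*1523 + 611
1523 = 2*611 + 301
611 = 2*301 + 9
301 = 33*9 + 4
9 = 2*4 + 1
4 = 4*1 + 0
gcd(2134, 5791) = 1, so the inverse exists.
Back-substitute for 1:
1 = 1*9 − 2*4
  = −2*301 + 67*9
  = 67*611 − 136*301
  = −136*1523 + 339*611
  = 339*2134 − 475*1523
  = −475*5791 + 1289*2134
So 2134⁻¹ ≡ 1289 (mod 5791).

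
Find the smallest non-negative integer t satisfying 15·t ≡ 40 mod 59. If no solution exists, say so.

42

gcd(15, 59) = 1, so a unique solution mod 59 exists.
15⁻¹ ≡ 4 (mod 59).
t ≡ 4·40 ≡ 42 (mod 59).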